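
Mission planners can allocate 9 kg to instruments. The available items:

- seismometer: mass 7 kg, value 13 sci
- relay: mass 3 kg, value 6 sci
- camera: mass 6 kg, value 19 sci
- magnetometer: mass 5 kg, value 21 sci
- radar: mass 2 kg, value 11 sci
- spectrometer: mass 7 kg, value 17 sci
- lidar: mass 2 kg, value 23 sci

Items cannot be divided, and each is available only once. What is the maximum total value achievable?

55 sci

Check high-value combinations within 9 kg:
- magnetometer+radar+lidar: mass 5+2+2=9, value 21+11+23=55
- magnetometer+lidar: mass 5+2=7, value 21+23=44
- camera+lidar: mass 6+2=8, value 19+23=42
- relay+radar+lidar: mass 3+2+2=7, value 6+11+23=40
Best: 55 sci.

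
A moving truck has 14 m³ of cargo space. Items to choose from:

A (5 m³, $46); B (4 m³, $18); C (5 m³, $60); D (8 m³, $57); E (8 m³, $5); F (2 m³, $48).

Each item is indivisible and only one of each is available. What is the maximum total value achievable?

This is a 0/1 knapsack; check combinations near the capacity.
- A+C+F: volume 5+5+2=12, value 46+60+48=154
- B+C+F: volume 4+5+2=11, value 18+60+48=126
- A+B+C: volume 5+4+5=14, value 46+18+60=124
- B+D+F: volume 4+8+2=14, value 18+57+48=123
- C+D: volume 5+8=13, value 60+57=117
Best: $154.

$154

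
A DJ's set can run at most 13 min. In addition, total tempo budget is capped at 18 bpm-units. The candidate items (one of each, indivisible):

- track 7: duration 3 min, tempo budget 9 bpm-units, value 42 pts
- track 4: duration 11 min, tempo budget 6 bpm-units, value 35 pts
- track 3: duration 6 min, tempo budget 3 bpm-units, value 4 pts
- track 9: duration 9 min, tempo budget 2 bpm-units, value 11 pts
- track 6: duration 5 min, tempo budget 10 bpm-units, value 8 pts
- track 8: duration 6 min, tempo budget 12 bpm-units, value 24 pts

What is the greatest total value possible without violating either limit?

Feasible sets respecting both limits:
- track 7+track 9: duration 12, tempo budget 11, value 53
- track 7+track 3: duration 9, tempo budget 12, value 46
- track 7: duration 3, tempo budget 9, value 42
- track 4: duration 11, tempo budget 6, value 35
Best: 53 pts.

53 pts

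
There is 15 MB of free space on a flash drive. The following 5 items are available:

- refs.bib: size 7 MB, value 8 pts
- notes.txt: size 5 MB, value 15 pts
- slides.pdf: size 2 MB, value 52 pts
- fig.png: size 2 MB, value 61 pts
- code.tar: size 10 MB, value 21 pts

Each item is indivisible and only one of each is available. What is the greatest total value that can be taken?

Check high-value combinations within 15 MB:
- slides.pdf+fig.png+code.tar: size 2+2+10=14, value 52+61+21=134
- notes.txt+slides.pdf+fig.png: size 5+2+2=9, value 15+52+61=128
- refs.bib+slides.pdf+fig.png: size 7+2+2=11, value 8+52+61=121
Best: 134 pts.

134 pts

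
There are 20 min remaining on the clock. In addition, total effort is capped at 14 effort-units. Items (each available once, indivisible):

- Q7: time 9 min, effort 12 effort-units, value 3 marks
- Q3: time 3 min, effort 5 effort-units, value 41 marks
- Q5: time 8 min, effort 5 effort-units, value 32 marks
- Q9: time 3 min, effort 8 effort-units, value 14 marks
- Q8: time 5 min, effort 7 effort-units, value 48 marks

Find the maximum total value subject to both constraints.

89 marks

Feasible sets respecting both limits:
- Q3+Q8: time 8, effort 12, value 89
- Q5+Q8: time 13, effort 12, value 80
- Q3+Q5: time 11, effort 10, value 73
Best: 89 marks.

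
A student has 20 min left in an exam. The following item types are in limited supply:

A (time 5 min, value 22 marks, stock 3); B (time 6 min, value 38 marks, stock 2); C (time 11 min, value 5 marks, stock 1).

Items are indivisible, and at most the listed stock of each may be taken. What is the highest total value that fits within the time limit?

98 marks

Best selections within time 20 and stock limits:
- 1×A + 2×B: time 17, value 98
- 2×A + 1×B: time 16, value 82
- 2×B: time 12, value 76
Best: 98 marks.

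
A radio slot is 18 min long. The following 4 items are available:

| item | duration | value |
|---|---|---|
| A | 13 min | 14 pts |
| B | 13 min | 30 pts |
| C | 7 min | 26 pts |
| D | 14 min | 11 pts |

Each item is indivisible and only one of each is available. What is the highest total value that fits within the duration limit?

30 pts

Check high-value combinations within 18 min:
- B: duration 13, value 30
- C: duration 7, value 26
- A: duration 13, value 14
- D: duration 14, value 11
Best: 30 pts.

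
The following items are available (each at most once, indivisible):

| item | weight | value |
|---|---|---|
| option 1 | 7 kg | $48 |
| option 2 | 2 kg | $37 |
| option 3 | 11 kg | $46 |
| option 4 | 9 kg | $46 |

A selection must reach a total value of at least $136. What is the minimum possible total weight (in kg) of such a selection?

Subsets with value ≥ 136, sorted by total weight:
- option 1+option 3+option 4: weight 27, value 140
- option 1+option 2+option 3+option 4: weight 29, value 177
Minimum weight: 27 kg.

27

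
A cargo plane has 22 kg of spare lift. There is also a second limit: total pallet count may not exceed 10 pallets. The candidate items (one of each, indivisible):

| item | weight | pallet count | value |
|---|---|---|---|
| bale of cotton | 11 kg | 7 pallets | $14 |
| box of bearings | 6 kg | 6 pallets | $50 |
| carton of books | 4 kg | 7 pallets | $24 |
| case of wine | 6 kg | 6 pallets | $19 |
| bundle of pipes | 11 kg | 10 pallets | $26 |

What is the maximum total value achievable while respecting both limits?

Feasible sets respecting both limits:
- box of bearings: weight 6, pallet count 6, value 50
- bundle of pipes: weight 11, pallet count 10, value 26
- carton of books: weight 4, pallet count 7, value 24
- case of wine: weight 6, pallet count 6, value 19
Best: $50.

$50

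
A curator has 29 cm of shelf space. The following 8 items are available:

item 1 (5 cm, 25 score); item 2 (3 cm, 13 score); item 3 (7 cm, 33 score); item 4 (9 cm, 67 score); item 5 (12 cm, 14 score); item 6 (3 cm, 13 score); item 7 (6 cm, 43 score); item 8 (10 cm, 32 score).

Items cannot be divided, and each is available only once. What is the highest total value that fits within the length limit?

169 score

Check high-value combinations within 29 cm:
- item 2+item 3+item 4+item 6+item 7: length 3+7+9+3+6=28, value 13+33+67+13+43=169
- item 1+item 3+item 4+item 7: length 5+7+9+6=27, value 25+33+67+43=168
- item 1+item 2+item 4+item 6+item 7: length 5+3+9+3+6=26, value 25+13+67+13+43=161
Best: 169 score.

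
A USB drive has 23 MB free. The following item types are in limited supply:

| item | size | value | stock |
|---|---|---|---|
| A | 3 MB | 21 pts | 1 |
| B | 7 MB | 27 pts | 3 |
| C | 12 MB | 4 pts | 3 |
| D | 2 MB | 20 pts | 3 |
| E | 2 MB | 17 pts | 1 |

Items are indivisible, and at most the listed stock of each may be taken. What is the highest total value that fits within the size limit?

Top feasible selections:
- 1×A + 2×B + 3×D: size 23, value 135
- 1×A + 2×B + 2×D + 1×E: size 23, value 132
Best: 135 pts.

135 pts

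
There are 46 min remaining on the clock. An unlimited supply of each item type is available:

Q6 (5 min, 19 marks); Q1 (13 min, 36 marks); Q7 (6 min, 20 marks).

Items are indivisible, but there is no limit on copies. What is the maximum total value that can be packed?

Best value-per-unit is Q6 at 19/5; filling with it alone gives 9×19 = 171.
Optimal mix: 8×Q6 + 1×Q7 → time 46, value 172.

172 marks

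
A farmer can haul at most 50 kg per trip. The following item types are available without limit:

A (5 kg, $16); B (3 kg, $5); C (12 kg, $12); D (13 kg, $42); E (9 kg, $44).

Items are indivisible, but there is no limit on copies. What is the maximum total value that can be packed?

$236

Best value-per-unit is E at 44/9; filling with it alone gives 5×44 = 220.
Optimal mix: 1×A + 5×E → weight 50, value 236.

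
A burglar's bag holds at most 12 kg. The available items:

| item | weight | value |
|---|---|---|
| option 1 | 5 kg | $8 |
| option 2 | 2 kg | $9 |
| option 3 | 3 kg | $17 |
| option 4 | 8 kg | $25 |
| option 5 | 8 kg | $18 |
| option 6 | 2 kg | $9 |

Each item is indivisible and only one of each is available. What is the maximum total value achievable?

Check high-value combinations within 12 kg:
- option 1+option 2+option 3+option 6: weight 5+2+3+2=12, value 8+9+17+9=43
- option 2+option 4+option 6: weight 2+8+2=12, value 9+25+9=43
- option 3+option 4: weight 3+8=11, value 17+25=42
- option 2+option 5+option 6: weight 2+8+2=12, value 9+18+9=36
Best: $43.

$43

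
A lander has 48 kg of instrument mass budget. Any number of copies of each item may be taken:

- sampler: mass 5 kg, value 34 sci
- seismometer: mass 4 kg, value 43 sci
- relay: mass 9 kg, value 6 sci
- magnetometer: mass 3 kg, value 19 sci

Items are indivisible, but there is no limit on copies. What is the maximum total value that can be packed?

516 sci

Best value-per-unit is seismometer at 43/4, and filling with it alone uses mass 12×4=48. No mix of the others beats 12×43 = 516.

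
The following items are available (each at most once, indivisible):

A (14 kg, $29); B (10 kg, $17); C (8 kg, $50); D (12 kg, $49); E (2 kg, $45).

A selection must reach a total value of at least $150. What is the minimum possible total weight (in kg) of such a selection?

Subsets with value ≥ 150, sorted by total weight:
- B+C+D+E: weight 32, value 161
- A+C+D+E: weight 36, value 173
- A+B+C+D+E: weight 46, value 190
Minimum weight: 32 kg.

32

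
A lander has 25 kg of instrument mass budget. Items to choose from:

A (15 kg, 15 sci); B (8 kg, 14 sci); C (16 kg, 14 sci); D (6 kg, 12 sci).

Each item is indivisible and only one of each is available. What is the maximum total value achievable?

29 sci

Check high-value combinations within 25 kg:
- A+B: mass 15+8=23, value 15+14=29
- B+C: mass 8+16=24, value 14+14=28
- A+D: mass 15+6=21, value 15+12=27
Best: 29 sci.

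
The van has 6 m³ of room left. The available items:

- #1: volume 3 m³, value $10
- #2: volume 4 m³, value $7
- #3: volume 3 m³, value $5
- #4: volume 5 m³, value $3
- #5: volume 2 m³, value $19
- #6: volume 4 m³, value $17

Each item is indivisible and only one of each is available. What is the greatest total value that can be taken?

Check high-value combinations within 6 m³:
- #5+#6: volume 2+4=6, value 19+17=36
- #1+#5: volume 3+2=5, value 10+19=29
- #2+#5: volume 4+2=6, value 7+19=26
- #3+#5: volume 3+2=5, value 5+19=24
Best: $36.

$36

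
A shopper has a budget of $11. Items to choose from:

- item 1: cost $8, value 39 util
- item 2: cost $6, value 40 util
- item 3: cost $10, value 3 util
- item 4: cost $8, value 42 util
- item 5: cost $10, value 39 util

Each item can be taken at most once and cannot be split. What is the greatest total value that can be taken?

Check high-value combinations within $11:
- item 4: cost 8, value 42
- item 2: cost 6, value 40
- item 1: cost 8, value 39
Best: 42 util.

42 util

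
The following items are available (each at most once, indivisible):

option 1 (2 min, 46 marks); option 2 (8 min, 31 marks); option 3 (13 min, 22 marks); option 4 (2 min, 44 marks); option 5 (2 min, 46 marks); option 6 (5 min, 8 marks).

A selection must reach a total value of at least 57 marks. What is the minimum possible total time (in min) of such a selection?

Subsets with value ≥ 57, sorted by total time:
- option 1+option 5: time 4, value 92
- option 1+option 4: time 4, value 90
Minimum time: 4 min.

4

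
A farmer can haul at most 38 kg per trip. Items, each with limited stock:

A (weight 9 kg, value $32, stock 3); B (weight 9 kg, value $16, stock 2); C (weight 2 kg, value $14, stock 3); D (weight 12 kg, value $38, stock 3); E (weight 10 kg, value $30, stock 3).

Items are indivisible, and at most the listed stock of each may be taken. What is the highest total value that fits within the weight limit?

Best selections within weight 38 and stock limits:
- 2×A + 3×C + 1×D: weight 36, value 144
- 1×A + 3×C + 1×D + 1×E: weight 37, value 142
- 3×C + 1×D + 2×E: weight 38, value 140
Best: $144.

$144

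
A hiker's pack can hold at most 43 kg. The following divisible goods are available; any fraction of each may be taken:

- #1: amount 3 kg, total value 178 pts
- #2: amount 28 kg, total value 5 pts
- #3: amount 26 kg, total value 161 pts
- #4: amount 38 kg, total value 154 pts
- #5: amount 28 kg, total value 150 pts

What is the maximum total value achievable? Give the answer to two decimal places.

Take in order of value per unit:
- #1 (178/3 per unit): all 3 → value 178, running total 178.00
- #3 (161/26 per unit): all 26 → value 161, running total 339.00
- #5 (150/28 per unit): 14 of 28 → value 14×150/28 = 75.0000, running total 414.00
Total 414.00.

414.00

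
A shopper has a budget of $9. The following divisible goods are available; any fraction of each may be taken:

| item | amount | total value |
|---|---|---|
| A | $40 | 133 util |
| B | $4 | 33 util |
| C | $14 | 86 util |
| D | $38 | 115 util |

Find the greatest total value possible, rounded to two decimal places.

63.71

Take in order of value per unit:
- B (33/4 per unit): all 4 → value 33, running total 33.00
- C (86/14 per unit): 5 of 14 → value 5×86/14 = 30.7143, running total 63.71
Total 63.71.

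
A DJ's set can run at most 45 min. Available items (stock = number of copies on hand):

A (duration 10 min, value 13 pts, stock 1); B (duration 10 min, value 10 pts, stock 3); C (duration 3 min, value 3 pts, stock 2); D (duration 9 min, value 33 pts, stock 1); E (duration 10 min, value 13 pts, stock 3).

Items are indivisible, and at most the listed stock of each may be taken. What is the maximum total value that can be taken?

Top feasible selections:
- 2×C + 1×D + 3×E: duration 45, value 78
- 1×A + 2×C + 1×D + 2×E: duration 45, value 78
- 1×C + 1×D + 3×E: duration 42, value 75
- 1×A + 1×C + 1×D + 2×E: duration 42, value 75
Best: 78 pts.

78 pts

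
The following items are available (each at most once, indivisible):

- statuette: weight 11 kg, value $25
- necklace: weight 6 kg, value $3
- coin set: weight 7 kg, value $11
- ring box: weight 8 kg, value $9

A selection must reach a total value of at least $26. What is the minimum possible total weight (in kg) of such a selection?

Subsets with value ≥ 26, sorted by total weight:
- statuette+necklace: weight 17, value 28
- statuette+coin set: weight 18, value 36
- statuette+ring box: weight 19, value 34
Minimum weight: 17 kg.

17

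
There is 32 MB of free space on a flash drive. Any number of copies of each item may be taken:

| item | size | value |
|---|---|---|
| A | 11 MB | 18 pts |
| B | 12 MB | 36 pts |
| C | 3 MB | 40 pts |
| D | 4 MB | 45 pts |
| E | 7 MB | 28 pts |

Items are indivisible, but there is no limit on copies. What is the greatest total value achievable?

Best value-per-unit is C at 40/3; filling with it alone gives 10×40 = 400.
Optimal mix: 8×C + 2×D → size 32, value 410.

410 pts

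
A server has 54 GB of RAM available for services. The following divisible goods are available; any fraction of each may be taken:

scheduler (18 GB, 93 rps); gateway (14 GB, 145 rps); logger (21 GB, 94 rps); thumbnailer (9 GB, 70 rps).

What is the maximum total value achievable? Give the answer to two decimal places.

366.19

Take in order of value per unit:
- gateway (145/14 per unit): all 14 → value 145, running total 145.00
- thumbnailer (70/9 per unit): all 9 → value 70, running total 215.00
- scheduler (93/18 per unit): all 18 → value 93, running total 308.00
- logger (94/21 per unit): 13 of 21 → value 13×94/21 = 58.1905, running total 366.19
Total 366.19.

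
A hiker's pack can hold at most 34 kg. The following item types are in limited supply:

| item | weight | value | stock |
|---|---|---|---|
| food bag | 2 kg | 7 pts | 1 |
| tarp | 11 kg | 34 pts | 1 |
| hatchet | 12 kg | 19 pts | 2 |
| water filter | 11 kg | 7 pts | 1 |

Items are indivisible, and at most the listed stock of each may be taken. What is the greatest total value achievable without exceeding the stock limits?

60 pts

Best selections within weight 34 and stock limits:
- 1×food bag + 1×tarp + 1×hatchet: weight 25, value 60
- 1×tarp + 1×hatchet + 1×water filter: weight 34, value 60
- 1×tarp + 1×hatchet: weight 23, value 53
Best: 60 pts.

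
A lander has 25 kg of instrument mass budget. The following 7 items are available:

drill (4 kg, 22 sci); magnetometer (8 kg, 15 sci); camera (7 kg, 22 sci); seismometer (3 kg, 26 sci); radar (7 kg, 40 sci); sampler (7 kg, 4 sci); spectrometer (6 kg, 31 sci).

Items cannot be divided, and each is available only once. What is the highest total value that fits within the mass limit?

119 sci

This is a 0/1 knapsack; check combinations near the capacity.
- drill+seismometer+radar+spectrometer: mass 4+3+7+6=20, value 22+26+40+31=119
- camera+seismometer+radar+spectrometer: mass 7+3+7+6=23, value 22+26+40+31=119
- drill+camera+radar+spectrometer: mass 4+7+7+6=24, value 22+22+40+31=115
- magnetometer+seismometer+radar+spectrometer: mass 8+3+7+6=24, value 15+26+40+31=112
- drill+camera+seismometer+radar: mass 4+7+3+7=21, value 22+22+26+40=110
Best: 119 sci.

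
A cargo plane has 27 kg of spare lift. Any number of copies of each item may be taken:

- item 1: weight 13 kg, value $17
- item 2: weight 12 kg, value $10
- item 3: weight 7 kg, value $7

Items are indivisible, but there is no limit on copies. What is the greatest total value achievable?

Best value-per-unit is item 1 at 17/13, and filling with it alone uses weight 2×13=26. No mix of the others beats 2×17 = 34.

$34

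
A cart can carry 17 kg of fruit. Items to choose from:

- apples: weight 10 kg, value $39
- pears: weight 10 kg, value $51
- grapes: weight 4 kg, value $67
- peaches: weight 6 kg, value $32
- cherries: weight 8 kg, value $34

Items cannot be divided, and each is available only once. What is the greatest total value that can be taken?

Check high-value combinations within 17 kg:
- pears+grapes: weight 10+4=14, value 51+67=118
- apples+grapes: weight 10+4=14, value 39+67=106
- grapes+cherries: weight 4+8=12, value 67+34=101
- grapes+peaches: weight 4+6=10, value 67+32=99
- pears+peaches: weight 10+6=16, value 51+32=83
Best: $118.

$118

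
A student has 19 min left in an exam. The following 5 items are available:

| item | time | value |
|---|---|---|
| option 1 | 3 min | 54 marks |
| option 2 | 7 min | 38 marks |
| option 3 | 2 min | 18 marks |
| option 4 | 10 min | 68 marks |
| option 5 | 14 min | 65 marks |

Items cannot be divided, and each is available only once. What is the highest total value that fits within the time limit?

140 marks

Check high-value combinations within 19 min:
- option 1+option 3+option 4: time 3+2+10=15, value 54+18+68=140
- option 1+option 3+option 5: time 3+2+14=19, value 54+18+65=137
- option 2+option 3+option 4: time 7+2+10=19, value 38+18+68=124
- option 1+option 4: time 3+10=13, value 54+68=122
Best: 140 marks.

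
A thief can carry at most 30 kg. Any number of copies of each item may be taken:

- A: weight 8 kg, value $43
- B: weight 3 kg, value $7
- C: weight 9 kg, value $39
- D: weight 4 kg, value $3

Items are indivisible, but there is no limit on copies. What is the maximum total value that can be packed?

Best value-per-unit is A at 43/8; filling with it alone gives 3×43 = 129.
Optimal mix: 3×A + 2×B → weight 30, value 143.

$143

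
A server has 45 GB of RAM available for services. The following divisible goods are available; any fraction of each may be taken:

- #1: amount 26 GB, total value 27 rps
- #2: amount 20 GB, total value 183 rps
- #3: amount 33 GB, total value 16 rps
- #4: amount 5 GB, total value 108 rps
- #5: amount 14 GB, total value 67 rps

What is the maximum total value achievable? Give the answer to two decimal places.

Take in order of value per unit:
- #4 (108/5 per unit): all 5 → value 108, running total 108.00
- #2 (183/20 per unit): all 20 → value 183, running total 291.00
- #5 (67/14 per unit): all 14 → value 67, running total 358.00
- #1 (27/26 per unit): 6 of 26 → value 6×27/26 = 6.2308, running total 364.23
Total 364.23.

364.23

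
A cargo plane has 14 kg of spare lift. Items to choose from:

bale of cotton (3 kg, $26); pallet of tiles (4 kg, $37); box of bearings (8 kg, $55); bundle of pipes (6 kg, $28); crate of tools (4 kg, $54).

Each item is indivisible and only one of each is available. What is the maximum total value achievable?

$119

Check high-value combinations within 14 kg:
- pallet of tiles+bundle of pipes+crate of tools: weight 4+6+4=14, value 37+28+54=119
- bale of cotton+pallet of tiles+crate of tools: weight 3+4+4=11, value 26+37+54=117
- box of bearings+crate of tools: weight 8+4=12, value 55+54=109
- bale of cotton+bundle of pipes+crate of tools: weight 3+6+4=13, value 26+28+54=108
Best: $119.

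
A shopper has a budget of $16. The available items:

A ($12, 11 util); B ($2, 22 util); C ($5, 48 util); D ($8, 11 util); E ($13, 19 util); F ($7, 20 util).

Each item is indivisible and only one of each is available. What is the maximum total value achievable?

90 util

Check high-value combinations within $16:
- B+C+F: cost 2+5+7=14, value 22+48+20=90
- B+C+D: cost 2+5+8=15, value 22+48+11=81
- B+C: cost 2+5=7, value 22+48=70
- C+F: cost 5+7=12, value 48+20=68
Best: 90 util.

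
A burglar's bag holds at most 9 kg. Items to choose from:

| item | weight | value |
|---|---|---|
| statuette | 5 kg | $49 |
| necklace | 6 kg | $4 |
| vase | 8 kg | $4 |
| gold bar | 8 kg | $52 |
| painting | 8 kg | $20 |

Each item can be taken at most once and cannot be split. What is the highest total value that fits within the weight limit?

$52

This is a 0/1 knapsack; check combinations near the capacity.
- gold bar: weight 8, value 52
- statuette: weight 5, value 49
- painting: weight 8, value 20
- necklace: weight 6, value 4
- vase: weight 8, value 4
Best: $52.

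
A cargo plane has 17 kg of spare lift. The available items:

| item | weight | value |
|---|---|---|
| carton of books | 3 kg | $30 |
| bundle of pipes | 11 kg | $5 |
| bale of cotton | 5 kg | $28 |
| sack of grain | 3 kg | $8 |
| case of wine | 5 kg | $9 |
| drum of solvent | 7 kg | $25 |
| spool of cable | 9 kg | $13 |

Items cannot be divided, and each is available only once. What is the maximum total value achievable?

$83

This is a 0/1 knapsack; check combinations near the capacity.
- carton of books+bale of cotton+drum of solvent: weight 3+5+7=15, value 30+28+25=83
- carton of books+bale of cotton+sack of grain+case of wine: weight 3+5+3+5=16, value 30+28+8+9=75
- carton of books+bale of cotton+spool of cable: weight 3+5+9=17, value 30+28+13=71
Best: $83.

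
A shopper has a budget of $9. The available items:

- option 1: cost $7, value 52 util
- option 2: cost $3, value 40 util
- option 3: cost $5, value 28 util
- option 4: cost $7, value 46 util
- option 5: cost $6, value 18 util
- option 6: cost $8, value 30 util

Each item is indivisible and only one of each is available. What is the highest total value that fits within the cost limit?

Check high-value combinations within $9:
- option 2+option 3: cost 3+5=8, value 40+28=68
- option 2+option 5: cost 3+6=9, value 40+18=58
- option 1: cost 7, value 52
- option 4: cost 7, value 46
- option 2: cost 3, value 40
Best: 68 util.

68 util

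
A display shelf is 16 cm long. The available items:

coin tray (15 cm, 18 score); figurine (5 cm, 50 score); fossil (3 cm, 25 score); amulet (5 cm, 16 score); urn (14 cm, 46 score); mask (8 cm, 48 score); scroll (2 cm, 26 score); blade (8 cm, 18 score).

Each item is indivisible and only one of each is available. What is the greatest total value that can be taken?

Check high-value combinations within 16 cm:
- figurine+mask+scroll: length 5+8+2=15, value 50+48+26=124
- figurine+fossil+mask: length 5+3+8=16, value 50+25+48=123
- figurine+fossil+amulet+scroll: length 5+3+5+2=15, value 50+25+16+26=117
- figurine+fossil+scroll: length 5+3+2=10, value 50+25+26=101
Best: 124 score.

124 score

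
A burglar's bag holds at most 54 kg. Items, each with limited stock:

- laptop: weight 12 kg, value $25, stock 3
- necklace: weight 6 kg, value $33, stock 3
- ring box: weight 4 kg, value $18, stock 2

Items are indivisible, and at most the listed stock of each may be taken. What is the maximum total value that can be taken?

$185

Top feasible selections:
- 2×laptop + 3×necklace + 2×ring box: weight 50, value 185
- 3×laptop + 3×necklace: weight 54, value 174
Best: $185.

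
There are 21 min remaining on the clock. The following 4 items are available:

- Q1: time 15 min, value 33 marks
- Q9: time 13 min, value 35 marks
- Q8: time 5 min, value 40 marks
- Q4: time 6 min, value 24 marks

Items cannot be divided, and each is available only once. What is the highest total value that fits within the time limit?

75 marks

Check high-value combinations within 21 min:
- Q9+Q8: time 13+5=18, value 35+40=75
- Q1+Q8: time 15+5=20, value 33+40=73
- Q8+Q4: time 5+6=11, value 40+24=64
Best: 75 marks.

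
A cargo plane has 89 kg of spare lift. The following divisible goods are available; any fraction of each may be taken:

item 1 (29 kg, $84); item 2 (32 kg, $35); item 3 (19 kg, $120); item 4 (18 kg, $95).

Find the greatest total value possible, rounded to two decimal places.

324.16

Take in order of value per unit:
- item 3 (120/19 per unit): all 19 → value 120, running total 120.00
- item 4 (95/18 per unit): all 18 → value 95, running total 215.00
- item 1 (84/29 per unit): all 29 → value 84, running total 299.00
- item 2 (35/32 per unit): 23 of 32 → value 23×35/32 = 25.1563, running total 324.16
Total 324.16.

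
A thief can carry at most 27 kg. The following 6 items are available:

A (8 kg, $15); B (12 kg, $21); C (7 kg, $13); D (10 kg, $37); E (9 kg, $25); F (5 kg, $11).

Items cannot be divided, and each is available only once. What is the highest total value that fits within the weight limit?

Check high-value combinations within 27 kg:
- A+D+E: weight 8+10+9=27, value 15+37+25=77
- C+D+E: weight 7+10+9=26, value 13+37+25=75
- D+E+F: weight 10+9+5=24, value 37+25+11=73
- B+D+F: weight 12+10+5=27, value 21+37+11=69
- A+C+D: weight 8+7+10=25, value 15+13+37=65
Best: $77.

$77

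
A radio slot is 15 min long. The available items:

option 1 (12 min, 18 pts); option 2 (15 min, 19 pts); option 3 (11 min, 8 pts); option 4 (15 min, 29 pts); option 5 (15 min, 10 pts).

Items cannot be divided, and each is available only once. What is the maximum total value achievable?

29 pts

Check high-value combinations within 15 min:
- option 4: duration 15, value 29
- option 2: duration 15, value 19
- option 1: duration 12, value 18
Best: 29 pts.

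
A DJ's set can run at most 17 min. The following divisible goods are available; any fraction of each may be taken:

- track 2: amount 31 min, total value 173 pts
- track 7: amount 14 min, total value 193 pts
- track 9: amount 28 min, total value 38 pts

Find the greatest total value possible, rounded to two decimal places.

209.74

Take in order of value per unit:
- track 7 (193/14 per unit): all 14 → value 193, running total 193.00
- track 2 (173/31 per unit): 3 of 31 → value 3×173/31 = 16.7419, running total 209.74
Total 209.74.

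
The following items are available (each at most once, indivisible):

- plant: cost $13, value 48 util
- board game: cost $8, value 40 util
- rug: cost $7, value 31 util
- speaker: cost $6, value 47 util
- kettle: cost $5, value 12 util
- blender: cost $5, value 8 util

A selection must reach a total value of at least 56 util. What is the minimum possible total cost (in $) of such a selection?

Subsets with value ≥ 56, sorted by total cost:
- speaker+kettle: cost 11, value 59
- rug+speaker: cost 13, value 78
- board game+speaker: cost 14, value 87
Minimum cost: 11 $.

11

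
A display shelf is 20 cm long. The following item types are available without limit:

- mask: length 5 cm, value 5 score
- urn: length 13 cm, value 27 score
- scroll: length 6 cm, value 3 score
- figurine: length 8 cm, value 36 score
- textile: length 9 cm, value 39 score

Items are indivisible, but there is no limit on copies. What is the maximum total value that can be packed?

78 score

Best value-per-unit is figurine at 36/8; filling with it alone gives 2×36 = 72.
Optimal mix: 2×textile → length 18, value 78.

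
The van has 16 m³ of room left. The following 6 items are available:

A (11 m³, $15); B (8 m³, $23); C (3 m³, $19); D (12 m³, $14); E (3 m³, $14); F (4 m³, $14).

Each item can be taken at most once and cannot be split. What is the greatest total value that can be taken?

$56

Check high-value combinations within 16 m³:
- B+C+E: volume 8+3+3=14, value 23+19+14=56
- B+C+F: volume 8+3+4=15, value 23+19+14=56
- B+E+F: volume 8+3+4=15, value 23+14+14=51
Best: $56.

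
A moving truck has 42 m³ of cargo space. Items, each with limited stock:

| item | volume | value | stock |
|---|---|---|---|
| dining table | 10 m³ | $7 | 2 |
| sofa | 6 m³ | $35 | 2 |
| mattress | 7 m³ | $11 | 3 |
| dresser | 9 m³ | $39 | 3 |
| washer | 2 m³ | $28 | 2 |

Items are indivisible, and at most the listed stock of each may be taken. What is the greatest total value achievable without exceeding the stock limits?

Top feasible selections:
- 2×sofa + 3×dresser + 1×washer: volume 41, value 215
- 2×sofa + 1×mattress + 2×dresser + 2×washer: volume 41, value 215
Best: $215.

$215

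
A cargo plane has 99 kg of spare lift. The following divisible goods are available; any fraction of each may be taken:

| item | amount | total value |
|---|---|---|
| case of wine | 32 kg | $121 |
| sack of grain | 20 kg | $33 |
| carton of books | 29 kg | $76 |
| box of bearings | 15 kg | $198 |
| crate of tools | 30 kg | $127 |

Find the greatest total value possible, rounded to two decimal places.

503.66

Take in order of value per unit:
- box of bearings (198/15 per unit): all 15 → value 198, running total 198.00
- crate of tools (127/30 per unit): all 30 → value 127, running total 325.00
- case of wine (121/32 per unit): all 32 → value 121, running total 446.00
- carton of books (76/29 per unit): 22 of 29 → value 22×76/29 = 57.6552, running total 503.66
Total 503.66.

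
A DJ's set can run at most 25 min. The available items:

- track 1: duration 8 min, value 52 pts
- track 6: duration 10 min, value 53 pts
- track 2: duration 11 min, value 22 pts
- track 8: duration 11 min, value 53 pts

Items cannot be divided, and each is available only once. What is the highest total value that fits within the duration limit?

106 pts

Check high-value combinations within 25 min:
- track 6+track 8: duration 10+11=21, value 53+53=106
- track 1+track 6: duration 8+10=18, value 52+53=105
- track 1+track 8: duration 8+11=19, value 52+53=105
- track 6+track 2: duration 10+11=21, value 53+22=75
- track 2+track 8: duration 11+11=22, value 22+53=75
Best: 106 pts.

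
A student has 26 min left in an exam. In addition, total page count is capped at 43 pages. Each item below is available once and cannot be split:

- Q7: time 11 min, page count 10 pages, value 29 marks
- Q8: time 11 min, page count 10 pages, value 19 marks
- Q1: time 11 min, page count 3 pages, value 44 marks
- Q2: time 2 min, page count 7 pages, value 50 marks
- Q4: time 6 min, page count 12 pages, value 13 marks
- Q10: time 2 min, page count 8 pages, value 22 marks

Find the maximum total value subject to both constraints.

145 marks

Feasible sets respecting both limits:
- Q7+Q1+Q2+Q10: time 26, page count 28, value 145
- Q8+Q1+Q2+Q10: time 26, page count 28, value 135
- Q1+Q2+Q4+Q10: time 21, page count 30, value 129
- Q7+Q1+Q2: time 24, page count 20, value 123
Best: 145 marks.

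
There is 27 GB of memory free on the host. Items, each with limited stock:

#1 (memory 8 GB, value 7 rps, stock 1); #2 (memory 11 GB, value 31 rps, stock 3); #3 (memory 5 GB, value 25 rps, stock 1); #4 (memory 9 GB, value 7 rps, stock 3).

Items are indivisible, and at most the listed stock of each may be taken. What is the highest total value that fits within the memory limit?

Best selections within memory 27 and stock limits:
- 2×#2 + 1×#3: memory 27, value 87
- 1×#1 + 1×#2 + 1×#3: memory 24, value 63
- 1×#2 + 1×#3 + 1×#4: memory 25, value 63
Best: 87 rps.

87 rps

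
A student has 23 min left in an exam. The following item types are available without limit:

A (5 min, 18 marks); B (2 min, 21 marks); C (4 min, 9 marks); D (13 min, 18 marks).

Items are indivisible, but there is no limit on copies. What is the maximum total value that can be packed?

Best value-per-unit is B at 21/2, and filling with it alone uses time 11×2=22. No mix of the others beats 11×21 = 231.

231 marks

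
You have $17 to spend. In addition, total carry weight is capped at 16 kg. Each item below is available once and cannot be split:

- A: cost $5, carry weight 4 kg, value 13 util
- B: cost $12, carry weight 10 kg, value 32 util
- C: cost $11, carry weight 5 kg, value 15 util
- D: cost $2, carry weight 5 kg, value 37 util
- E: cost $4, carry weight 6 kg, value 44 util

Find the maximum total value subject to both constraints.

96 util

Feasible sets respecting both limits:
- C+D+E: cost 17, carry weight 16, value 96
- A+D+E: cost 11, carry weight 15, value 94
- D+E: cost 6, carry weight 11, value 81
- B+E: cost 16, carry weight 16, value 76
Best: 96 util.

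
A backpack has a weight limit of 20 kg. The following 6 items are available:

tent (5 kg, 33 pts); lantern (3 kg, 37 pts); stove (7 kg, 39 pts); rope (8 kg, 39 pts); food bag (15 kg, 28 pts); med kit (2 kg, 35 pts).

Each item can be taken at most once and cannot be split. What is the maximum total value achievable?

Check high-value combinations within 20 kg:
- lantern+stove+rope+med kit: weight 3+7+8+2=20, value 37+39+39+35=150
- tent+lantern+stove+med kit: weight 5+3+7+2=17, value 33+37+39+35=144
- tent+lantern+rope+med kit: weight 5+3+8+2=18, value 33+37+39+35=144
- lantern+stove+rope: weight 3+7+8=18, value 37+39+39=115
Best: 150 pts.

150 pts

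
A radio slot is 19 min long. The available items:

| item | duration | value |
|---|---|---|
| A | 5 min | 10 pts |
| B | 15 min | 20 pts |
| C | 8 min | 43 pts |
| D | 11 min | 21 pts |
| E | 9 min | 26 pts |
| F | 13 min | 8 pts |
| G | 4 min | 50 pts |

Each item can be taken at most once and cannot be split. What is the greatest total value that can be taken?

This is a 0/1 knapsack; check combinations near the capacity.
- A+C+G: duration 5+8+4=17, value 10+43+50=103
- C+G: duration 8+4=12, value 43+50=93
- A+E+G: duration 5+9+4=18, value 10+26+50=86
- E+G: duration 9+4=13, value 26+50=76
Best: 103 pts.

103 pts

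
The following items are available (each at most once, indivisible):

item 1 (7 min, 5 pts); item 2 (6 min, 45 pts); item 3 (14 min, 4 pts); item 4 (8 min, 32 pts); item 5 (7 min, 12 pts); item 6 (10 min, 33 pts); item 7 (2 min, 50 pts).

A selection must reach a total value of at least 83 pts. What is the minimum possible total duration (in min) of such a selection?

8

Subsets with value ≥ 83, sorted by total duration:
- item 2+item 7: duration 8, value 95
- item 6+item 7: duration 12, value 83
Minimum duration: 8 min.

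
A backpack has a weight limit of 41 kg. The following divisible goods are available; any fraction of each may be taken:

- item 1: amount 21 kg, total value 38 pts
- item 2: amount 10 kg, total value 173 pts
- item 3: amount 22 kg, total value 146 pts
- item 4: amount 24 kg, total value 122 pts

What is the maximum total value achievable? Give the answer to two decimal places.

364.75

Take in order of value per unit:
- item 2 (173/10 per unit): all 10 → value 173, running total 173.00
- item 3 (146/22 per unit): all 22 → value 146, running total 319.00
- item 4 (122/24 per unit): 9 of 24 → value 9×122/24 = 45.7500, running total 364.75
Total 364.75.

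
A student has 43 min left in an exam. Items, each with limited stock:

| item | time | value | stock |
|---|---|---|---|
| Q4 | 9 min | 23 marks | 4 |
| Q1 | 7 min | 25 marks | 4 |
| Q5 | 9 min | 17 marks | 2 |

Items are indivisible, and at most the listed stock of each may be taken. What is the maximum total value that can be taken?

123 marks

Best selections within time 43 and stock limits:
- 1×Q4 + 4×Q1: time 37, value 123
- 2×Q4 + 3×Q1: time 39, value 121
- 3×Q4 + 2×Q1: time 41, value 119
- 4×Q1 + 1×Q5: time 37, value 117
Best: 123 marks.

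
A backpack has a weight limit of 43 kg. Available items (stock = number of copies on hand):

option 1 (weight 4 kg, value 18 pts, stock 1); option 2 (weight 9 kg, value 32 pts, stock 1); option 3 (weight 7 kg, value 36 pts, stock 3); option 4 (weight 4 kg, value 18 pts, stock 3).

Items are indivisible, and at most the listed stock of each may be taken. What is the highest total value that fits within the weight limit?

Top feasible selections:
- 1×option 2 + 3×option 3 + 3×option 4: weight 42, value 194
- 1×option 1 + 1×option 2 + 3×option 3 + 2×option 4: weight 42, value 194
- 1×option 1 + 3×option 3 + 3×option 4: weight 37, value 180
Best: 194 pts.

194 pts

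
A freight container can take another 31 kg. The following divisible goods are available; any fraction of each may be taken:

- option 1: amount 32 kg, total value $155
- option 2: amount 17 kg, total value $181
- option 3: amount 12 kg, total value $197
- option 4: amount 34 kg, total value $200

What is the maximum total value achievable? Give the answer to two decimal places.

Take in order of value per unit:
- option 3 (197/12 per unit): all 12 → value 197, running total 197.00
- option 2 (181/17 per unit): all 17 → value 181, running total 378.00
- option 4 (200/34 per unit): 2 of 34 → value 2×200/34 = 11.7647, running total 389.76
Total 389.76.

389.76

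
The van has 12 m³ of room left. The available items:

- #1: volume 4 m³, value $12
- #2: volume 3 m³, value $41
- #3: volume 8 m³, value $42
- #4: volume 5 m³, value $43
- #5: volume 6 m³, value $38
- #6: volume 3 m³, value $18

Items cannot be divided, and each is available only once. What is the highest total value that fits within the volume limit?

Check high-value combinations within 12 m³:
- #2+#4+#6: volume 3+5+3=11, value 41+43+18=102
- #2+#5+#6: volume 3+6+3=12, value 41+38+18=97
- #1+#2+#4: volume 4+3+5=12, value 12+41+43=96
Best: $102.

$102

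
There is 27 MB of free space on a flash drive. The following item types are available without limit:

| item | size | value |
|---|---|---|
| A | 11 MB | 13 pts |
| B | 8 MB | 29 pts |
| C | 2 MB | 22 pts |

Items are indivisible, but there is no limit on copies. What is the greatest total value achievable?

286 pts

Best value-per-unit is C at 22/2, and filling with it alone uses size 13×2=26. No mix of the others beats 13×22 = 286.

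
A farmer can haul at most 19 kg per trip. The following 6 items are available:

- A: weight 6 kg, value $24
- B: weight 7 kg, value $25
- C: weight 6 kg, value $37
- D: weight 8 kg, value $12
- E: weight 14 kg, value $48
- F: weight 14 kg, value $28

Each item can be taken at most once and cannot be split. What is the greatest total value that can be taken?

$86

This is a 0/1 knapsack; check combinations near the capacity.
- A+B+C: weight 6+7+6=19, value 24+25+37=86
- B+C: weight 7+6=13, value 25+37=62
- A+C: weight 6+6=12, value 24+37=61
Best: $86.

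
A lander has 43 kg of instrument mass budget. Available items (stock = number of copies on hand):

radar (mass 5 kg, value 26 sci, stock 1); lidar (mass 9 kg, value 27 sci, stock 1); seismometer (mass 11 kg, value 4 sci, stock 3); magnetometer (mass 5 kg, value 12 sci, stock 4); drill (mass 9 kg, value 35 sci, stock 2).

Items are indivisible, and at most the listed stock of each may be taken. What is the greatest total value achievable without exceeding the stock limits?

Top feasible selections:
- 1×radar + 1×lidar + 2×magnetometer + 2×drill: mass 42, value 147
- 1×radar + 4×magnetometer + 2×drill: mass 43, value 144
- 1×radar + 1×lidar + 4×magnetometer + 1×drill: mass 43, value 136
- 1×radar + 1×lidar + 1×magnetometer + 2×drill: mass 37, value 135
Best: 147 sci.

147 sci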